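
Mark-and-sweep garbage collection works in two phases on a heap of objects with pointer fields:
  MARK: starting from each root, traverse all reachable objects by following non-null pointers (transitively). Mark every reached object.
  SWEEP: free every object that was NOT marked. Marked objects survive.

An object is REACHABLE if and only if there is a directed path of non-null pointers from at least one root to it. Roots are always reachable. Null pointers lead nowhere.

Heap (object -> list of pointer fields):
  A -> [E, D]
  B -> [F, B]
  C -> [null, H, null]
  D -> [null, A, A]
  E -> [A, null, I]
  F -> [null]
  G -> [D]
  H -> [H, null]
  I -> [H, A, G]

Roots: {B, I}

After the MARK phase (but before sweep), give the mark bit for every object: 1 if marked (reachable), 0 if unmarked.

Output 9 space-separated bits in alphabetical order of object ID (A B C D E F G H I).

Answer: 1 1 0 1 1 1 1 1 1

Derivation:
Roots: B I
Mark B: refs=F B, marked=B
Mark I: refs=H A G, marked=B I
Mark F: refs=null, marked=B F I
Mark H: refs=H null, marked=B F H I
Mark A: refs=E D, marked=A B F H I
Mark G: refs=D, marked=A B F G H I
Mark E: refs=A null I, marked=A B E F G H I
Mark D: refs=null A A, marked=A B D E F G H I
Unmarked (collected): C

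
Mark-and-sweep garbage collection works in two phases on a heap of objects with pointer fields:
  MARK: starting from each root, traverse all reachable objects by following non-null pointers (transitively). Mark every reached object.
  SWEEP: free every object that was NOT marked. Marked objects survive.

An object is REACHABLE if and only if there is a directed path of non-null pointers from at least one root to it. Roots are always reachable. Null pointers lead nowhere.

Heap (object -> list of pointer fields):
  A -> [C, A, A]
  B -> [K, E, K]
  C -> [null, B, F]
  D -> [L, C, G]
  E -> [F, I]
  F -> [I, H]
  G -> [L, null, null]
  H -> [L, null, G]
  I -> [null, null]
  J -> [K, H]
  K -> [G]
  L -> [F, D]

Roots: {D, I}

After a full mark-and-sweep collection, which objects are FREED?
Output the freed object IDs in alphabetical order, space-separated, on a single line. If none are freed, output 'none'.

Roots: D I
Mark D: refs=L C G, marked=D
Mark I: refs=null null, marked=D I
Mark L: refs=F D, marked=D I L
Mark C: refs=null B F, marked=C D I L
Mark G: refs=L null null, marked=C D G I L
Mark F: refs=I H, marked=C D F G I L
Mark B: refs=K E K, marked=B C D F G I L
Mark H: refs=L null G, marked=B C D F G H I L
Mark K: refs=G, marked=B C D F G H I K L
Mark E: refs=F I, marked=B C D E F G H I K L
Unmarked (collected): A J

Answer: A J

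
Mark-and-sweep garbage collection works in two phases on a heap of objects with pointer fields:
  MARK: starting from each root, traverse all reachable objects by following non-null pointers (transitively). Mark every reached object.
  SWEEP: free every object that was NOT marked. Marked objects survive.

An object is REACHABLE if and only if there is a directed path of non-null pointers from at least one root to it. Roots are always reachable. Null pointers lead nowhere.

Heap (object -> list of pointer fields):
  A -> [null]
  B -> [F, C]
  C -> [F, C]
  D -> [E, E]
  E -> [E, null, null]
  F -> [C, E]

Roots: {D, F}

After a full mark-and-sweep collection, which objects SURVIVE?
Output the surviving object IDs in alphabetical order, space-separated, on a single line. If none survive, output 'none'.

Answer: C D E F

Derivation:
Roots: D F
Mark D: refs=E E, marked=D
Mark F: refs=C E, marked=D F
Mark E: refs=E null null, marked=D E F
Mark C: refs=F C, marked=C D E F
Unmarked (collected): A B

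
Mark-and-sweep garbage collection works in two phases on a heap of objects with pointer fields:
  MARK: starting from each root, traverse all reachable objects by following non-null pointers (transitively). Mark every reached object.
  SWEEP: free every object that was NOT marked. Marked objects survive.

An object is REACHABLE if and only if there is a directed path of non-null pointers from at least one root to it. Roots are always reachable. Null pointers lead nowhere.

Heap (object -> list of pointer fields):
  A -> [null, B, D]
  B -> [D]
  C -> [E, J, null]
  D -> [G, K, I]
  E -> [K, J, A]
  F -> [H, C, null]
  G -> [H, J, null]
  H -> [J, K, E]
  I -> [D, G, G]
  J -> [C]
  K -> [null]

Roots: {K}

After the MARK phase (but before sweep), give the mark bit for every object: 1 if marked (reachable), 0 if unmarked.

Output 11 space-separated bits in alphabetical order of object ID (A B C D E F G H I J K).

Roots: K
Mark K: refs=null, marked=K
Unmarked (collected): A B C D E F G H I J

Answer: 0 0 0 0 0 0 0 0 0 0 1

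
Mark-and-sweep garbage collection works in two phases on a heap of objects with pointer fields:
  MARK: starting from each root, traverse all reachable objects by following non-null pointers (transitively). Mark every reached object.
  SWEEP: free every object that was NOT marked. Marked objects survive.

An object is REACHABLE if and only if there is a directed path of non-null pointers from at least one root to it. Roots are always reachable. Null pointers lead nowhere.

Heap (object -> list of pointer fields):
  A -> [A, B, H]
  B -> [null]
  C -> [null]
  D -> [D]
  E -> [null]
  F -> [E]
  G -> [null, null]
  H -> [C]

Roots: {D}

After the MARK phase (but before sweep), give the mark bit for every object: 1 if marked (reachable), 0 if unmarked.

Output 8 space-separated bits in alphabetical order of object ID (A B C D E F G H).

Answer: 0 0 0 1 0 0 0 0

Derivation:
Roots: D
Mark D: refs=D, marked=D
Unmarked (collected): A B C E F G H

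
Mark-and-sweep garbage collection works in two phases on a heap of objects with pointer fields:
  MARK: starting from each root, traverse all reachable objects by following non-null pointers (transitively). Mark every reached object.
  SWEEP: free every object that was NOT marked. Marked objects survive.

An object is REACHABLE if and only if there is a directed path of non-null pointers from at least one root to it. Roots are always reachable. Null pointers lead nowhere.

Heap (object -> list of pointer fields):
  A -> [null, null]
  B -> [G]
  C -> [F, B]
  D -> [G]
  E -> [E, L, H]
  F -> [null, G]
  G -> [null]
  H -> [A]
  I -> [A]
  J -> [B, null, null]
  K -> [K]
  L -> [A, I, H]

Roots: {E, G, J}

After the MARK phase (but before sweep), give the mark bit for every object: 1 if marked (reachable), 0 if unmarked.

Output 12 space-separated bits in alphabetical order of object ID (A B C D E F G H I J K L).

Roots: E G J
Mark E: refs=E L H, marked=E
Mark G: refs=null, marked=E G
Mark J: refs=B null null, marked=E G J
Mark L: refs=A I H, marked=E G J L
Mark H: refs=A, marked=E G H J L
Mark B: refs=G, marked=B E G H J L
Mark A: refs=null null, marked=A B E G H J L
Mark I: refs=A, marked=A B E G H I J L
Unmarked (collected): C D F K

Answer: 1 1 0 0 1 0 1 1 1 1 0 1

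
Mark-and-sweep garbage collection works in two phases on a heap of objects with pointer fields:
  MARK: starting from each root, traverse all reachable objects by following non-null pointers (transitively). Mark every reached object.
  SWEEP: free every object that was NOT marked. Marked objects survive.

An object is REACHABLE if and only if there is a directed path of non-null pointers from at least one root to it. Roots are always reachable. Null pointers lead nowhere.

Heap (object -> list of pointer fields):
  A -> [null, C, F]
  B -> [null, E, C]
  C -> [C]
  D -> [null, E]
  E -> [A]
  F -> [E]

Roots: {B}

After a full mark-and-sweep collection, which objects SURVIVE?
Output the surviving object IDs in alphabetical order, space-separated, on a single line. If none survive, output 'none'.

Roots: B
Mark B: refs=null E C, marked=B
Mark E: refs=A, marked=B E
Mark C: refs=C, marked=B C E
Mark A: refs=null C F, marked=A B C E
Mark F: refs=E, marked=A B C E F
Unmarked (collected): D

Answer: A B C E F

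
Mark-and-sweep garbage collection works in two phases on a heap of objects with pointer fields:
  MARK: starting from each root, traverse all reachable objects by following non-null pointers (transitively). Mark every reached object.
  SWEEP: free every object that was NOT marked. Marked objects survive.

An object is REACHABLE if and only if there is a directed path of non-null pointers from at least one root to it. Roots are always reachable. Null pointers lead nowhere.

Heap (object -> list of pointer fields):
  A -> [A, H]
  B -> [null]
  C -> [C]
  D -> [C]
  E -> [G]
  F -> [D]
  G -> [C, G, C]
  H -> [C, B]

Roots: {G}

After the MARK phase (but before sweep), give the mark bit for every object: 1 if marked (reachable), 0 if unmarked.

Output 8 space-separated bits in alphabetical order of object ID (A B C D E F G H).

Roots: G
Mark G: refs=C G C, marked=G
Mark C: refs=C, marked=C G
Unmarked (collected): A B D E F H

Answer: 0 0 1 0 0 0 1 0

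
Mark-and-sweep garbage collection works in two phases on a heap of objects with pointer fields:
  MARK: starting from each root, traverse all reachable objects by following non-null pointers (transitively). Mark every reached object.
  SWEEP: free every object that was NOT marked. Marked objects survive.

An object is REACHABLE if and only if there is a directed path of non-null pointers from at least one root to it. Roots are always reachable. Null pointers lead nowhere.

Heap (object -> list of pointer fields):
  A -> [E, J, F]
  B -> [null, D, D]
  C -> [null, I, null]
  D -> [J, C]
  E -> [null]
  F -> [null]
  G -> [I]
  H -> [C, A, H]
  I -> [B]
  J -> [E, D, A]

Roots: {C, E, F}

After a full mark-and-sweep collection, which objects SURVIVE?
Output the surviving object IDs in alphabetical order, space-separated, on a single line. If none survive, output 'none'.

Answer: A B C D E F I J

Derivation:
Roots: C E F
Mark C: refs=null I null, marked=C
Mark E: refs=null, marked=C E
Mark F: refs=null, marked=C E F
Mark I: refs=B, marked=C E F I
Mark B: refs=null D D, marked=B C E F I
Mark D: refs=J C, marked=B C D E F I
Mark J: refs=E D A, marked=B C D E F I J
Mark A: refs=E J F, marked=A B C D E F I J
Unmarked (collected): G H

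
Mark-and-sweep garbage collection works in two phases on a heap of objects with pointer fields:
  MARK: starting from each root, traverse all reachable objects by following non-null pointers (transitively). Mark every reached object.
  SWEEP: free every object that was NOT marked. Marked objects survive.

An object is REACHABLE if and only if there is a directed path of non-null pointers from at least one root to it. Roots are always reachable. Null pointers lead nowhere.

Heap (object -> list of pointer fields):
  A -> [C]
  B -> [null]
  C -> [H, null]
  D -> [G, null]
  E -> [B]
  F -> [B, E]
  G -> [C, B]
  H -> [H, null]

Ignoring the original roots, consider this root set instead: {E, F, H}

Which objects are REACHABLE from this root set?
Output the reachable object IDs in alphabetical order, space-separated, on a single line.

Answer: B E F H

Derivation:
Roots: E F H
Mark E: refs=B, marked=E
Mark F: refs=B E, marked=E F
Mark H: refs=H null, marked=E F H
Mark B: refs=null, marked=B E F H
Unmarked (collected): A C D G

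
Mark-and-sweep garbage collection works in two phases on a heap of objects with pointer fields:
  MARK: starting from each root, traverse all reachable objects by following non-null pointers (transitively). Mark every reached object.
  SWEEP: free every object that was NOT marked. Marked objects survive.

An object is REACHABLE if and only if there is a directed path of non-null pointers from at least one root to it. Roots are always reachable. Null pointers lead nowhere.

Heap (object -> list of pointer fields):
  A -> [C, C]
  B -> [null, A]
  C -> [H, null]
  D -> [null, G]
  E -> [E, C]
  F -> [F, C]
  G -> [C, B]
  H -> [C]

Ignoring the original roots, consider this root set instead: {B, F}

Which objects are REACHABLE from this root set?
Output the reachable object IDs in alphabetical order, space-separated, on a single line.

Roots: B F
Mark B: refs=null A, marked=B
Mark F: refs=F C, marked=B F
Mark A: refs=C C, marked=A B F
Mark C: refs=H null, marked=A B C F
Mark H: refs=C, marked=A B C F H
Unmarked (collected): D E G

Answer: A B C F H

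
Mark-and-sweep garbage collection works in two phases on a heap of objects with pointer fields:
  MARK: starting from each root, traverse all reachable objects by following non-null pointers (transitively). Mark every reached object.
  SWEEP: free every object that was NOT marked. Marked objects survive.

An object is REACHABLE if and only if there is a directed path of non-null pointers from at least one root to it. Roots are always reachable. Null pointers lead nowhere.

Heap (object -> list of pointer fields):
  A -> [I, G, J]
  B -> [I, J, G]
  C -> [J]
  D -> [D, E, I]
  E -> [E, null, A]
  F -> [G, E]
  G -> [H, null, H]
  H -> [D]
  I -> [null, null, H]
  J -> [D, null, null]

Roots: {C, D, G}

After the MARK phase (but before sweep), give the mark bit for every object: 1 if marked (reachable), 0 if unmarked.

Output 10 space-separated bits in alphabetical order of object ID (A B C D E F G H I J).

Roots: C D G
Mark C: refs=J, marked=C
Mark D: refs=D E I, marked=C D
Mark G: refs=H null H, marked=C D G
Mark J: refs=D null null, marked=C D G J
Mark E: refs=E null A, marked=C D E G J
Mark I: refs=null null H, marked=C D E G I J
Mark H: refs=D, marked=C D E G H I J
Mark A: refs=I G J, marked=A C D E G H I J
Unmarked (collected): B F

Answer: 1 0 1 1 1 0 1 1 1 1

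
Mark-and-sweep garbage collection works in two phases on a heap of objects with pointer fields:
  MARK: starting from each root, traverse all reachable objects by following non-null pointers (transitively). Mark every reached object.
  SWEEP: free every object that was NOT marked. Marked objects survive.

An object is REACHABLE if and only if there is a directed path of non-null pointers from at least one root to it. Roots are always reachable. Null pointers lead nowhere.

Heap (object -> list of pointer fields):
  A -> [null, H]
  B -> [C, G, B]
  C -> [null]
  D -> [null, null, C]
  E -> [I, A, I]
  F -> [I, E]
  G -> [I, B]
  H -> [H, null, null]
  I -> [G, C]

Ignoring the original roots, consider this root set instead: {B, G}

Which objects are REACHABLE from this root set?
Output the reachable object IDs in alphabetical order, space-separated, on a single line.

Roots: B G
Mark B: refs=C G B, marked=B
Mark G: refs=I B, marked=B G
Mark C: refs=null, marked=B C G
Mark I: refs=G C, marked=B C G I
Unmarked (collected): A D E F H

Answer: B C G I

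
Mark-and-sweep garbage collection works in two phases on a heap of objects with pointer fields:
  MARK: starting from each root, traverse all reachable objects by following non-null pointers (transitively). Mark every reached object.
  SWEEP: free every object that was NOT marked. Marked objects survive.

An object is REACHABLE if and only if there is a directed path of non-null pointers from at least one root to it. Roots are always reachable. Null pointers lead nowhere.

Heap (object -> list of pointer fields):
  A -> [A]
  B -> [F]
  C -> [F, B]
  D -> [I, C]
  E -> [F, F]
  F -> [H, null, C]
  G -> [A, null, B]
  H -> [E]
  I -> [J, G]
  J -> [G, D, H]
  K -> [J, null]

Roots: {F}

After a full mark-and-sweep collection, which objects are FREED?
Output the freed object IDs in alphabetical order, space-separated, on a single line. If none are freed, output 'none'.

Answer: A D G I J K

Derivation:
Roots: F
Mark F: refs=H null C, marked=F
Mark H: refs=E, marked=F H
Mark C: refs=F B, marked=C F H
Mark E: refs=F F, marked=C E F H
Mark B: refs=F, marked=B C E F H
Unmarked (collected): A D G I J K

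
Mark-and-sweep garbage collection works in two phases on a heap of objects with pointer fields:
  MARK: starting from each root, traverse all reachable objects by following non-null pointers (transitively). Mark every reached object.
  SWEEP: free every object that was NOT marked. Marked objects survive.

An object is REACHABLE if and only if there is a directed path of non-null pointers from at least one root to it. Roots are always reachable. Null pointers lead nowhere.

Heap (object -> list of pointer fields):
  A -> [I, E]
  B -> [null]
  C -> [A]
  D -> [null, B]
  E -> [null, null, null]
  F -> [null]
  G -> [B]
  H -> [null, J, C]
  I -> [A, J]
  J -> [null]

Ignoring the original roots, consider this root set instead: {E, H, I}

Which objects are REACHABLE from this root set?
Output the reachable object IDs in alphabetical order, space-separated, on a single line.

Roots: E H I
Mark E: refs=null null null, marked=E
Mark H: refs=null J C, marked=E H
Mark I: refs=A J, marked=E H I
Mark J: refs=null, marked=E H I J
Mark C: refs=A, marked=C E H I J
Mark A: refs=I E, marked=A C E H I J
Unmarked (collected): B D F G

Answer: A C E H I J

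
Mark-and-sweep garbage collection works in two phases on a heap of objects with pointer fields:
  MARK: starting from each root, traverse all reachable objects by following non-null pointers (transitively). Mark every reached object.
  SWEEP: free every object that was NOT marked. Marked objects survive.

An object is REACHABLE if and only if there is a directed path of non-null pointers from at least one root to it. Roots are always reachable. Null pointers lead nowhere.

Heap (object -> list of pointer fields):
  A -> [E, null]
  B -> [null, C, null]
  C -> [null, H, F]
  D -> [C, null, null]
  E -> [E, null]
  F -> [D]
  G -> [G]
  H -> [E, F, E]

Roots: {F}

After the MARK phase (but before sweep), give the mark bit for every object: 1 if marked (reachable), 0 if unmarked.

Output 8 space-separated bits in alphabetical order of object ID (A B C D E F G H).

Roots: F
Mark F: refs=D, marked=F
Mark D: refs=C null null, marked=D F
Mark C: refs=null H F, marked=C D F
Mark H: refs=E F E, marked=C D F H
Mark E: refs=E null, marked=C D E F H
Unmarked (collected): A B G

Answer: 0 0 1 1 1 1 0 1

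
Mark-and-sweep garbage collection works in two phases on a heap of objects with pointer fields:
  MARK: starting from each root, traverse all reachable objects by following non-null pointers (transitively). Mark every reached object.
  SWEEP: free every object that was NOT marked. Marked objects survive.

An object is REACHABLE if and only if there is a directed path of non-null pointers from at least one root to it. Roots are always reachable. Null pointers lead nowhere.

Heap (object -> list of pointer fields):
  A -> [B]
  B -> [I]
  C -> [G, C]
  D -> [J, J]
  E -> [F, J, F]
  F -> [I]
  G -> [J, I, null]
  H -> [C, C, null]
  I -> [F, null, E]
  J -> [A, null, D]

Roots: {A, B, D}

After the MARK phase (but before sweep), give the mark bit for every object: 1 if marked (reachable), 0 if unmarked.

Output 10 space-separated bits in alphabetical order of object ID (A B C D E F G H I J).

Answer: 1 1 0 1 1 1 0 0 1 1

Derivation:
Roots: A B D
Mark A: refs=B, marked=A
Mark B: refs=I, marked=A B
Mark D: refs=J J, marked=A B D
Mark I: refs=F null E, marked=A B D I
Mark J: refs=A null D, marked=A B D I J
Mark F: refs=I, marked=A B D F I J
Mark E: refs=F J F, marked=A B D E F I J
Unmarked (collected): C G H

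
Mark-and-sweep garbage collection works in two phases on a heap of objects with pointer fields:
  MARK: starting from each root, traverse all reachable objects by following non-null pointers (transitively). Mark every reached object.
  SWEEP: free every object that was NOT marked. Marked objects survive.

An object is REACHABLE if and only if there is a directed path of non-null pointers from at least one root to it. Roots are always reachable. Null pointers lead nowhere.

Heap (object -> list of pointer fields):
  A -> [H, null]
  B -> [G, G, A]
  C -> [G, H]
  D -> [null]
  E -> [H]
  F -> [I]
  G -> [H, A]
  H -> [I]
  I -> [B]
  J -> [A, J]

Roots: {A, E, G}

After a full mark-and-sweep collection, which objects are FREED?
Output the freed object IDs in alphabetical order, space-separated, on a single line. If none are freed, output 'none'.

Roots: A E G
Mark A: refs=H null, marked=A
Mark E: refs=H, marked=A E
Mark G: refs=H A, marked=A E G
Mark H: refs=I, marked=A E G H
Mark I: refs=B, marked=A E G H I
Mark B: refs=G G A, marked=A B E G H I
Unmarked (collected): C D F J

Answer: C D F J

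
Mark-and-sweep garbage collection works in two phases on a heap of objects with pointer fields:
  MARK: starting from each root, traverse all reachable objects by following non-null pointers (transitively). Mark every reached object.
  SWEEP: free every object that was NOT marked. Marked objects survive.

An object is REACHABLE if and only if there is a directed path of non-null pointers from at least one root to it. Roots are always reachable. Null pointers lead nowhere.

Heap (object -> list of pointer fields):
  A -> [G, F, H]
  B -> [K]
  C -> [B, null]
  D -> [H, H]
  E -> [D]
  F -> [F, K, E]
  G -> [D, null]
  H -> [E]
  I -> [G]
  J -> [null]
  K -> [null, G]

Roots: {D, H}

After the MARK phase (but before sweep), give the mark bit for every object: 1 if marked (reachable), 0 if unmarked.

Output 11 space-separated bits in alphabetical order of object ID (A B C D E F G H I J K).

Answer: 0 0 0 1 1 0 0 1 0 0 0

Derivation:
Roots: D H
Mark D: refs=H H, marked=D
Mark H: refs=E, marked=D H
Mark E: refs=D, marked=D E H
Unmarked (collected): A B C F G I J K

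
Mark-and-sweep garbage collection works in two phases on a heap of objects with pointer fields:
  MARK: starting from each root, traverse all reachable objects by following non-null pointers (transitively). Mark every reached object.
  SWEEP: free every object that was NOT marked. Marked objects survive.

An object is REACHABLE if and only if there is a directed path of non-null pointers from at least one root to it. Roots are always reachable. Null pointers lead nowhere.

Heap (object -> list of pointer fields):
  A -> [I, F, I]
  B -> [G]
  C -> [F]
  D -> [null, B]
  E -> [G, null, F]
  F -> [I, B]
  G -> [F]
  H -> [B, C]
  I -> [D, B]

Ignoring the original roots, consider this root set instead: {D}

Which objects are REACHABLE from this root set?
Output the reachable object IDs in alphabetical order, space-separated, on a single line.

Roots: D
Mark D: refs=null B, marked=D
Mark B: refs=G, marked=B D
Mark G: refs=F, marked=B D G
Mark F: refs=I B, marked=B D F G
Mark I: refs=D B, marked=B D F G I
Unmarked (collected): A C E H

Answer: B D F G I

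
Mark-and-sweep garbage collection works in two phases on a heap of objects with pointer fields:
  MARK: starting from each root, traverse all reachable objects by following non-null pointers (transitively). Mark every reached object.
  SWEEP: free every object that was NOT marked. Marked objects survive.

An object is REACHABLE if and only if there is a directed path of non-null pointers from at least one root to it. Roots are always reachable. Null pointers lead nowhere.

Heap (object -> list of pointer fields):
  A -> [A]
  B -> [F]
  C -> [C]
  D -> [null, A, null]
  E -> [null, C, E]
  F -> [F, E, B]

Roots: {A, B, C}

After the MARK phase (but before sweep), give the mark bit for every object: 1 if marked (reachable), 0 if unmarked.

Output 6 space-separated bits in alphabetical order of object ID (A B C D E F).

Answer: 1 1 1 0 1 1

Derivation:
Roots: A B C
Mark A: refs=A, marked=A
Mark B: refs=F, marked=A B
Mark C: refs=C, marked=A B C
Mark F: refs=F E B, marked=A B C F
Mark E: refs=null C E, marked=A B C E F
Unmarked (collected): D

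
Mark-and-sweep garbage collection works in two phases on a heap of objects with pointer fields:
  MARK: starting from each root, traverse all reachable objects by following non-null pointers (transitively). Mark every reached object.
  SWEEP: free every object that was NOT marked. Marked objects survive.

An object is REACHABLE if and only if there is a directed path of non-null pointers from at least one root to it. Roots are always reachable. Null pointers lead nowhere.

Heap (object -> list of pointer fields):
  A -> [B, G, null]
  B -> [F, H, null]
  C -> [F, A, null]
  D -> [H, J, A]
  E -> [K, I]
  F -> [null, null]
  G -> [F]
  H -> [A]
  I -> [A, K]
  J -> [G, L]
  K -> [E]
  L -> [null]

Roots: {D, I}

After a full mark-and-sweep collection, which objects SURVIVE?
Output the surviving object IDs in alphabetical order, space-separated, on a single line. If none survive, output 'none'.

Answer: A B D E F G H I J K L

Derivation:
Roots: D I
Mark D: refs=H J A, marked=D
Mark I: refs=A K, marked=D I
Mark H: refs=A, marked=D H I
Mark J: refs=G L, marked=D H I J
Mark A: refs=B G null, marked=A D H I J
Mark K: refs=E, marked=A D H I J K
Mark G: refs=F, marked=A D G H I J K
Mark L: refs=null, marked=A D G H I J K L
Mark B: refs=F H null, marked=A B D G H I J K L
Mark E: refs=K I, marked=A B D E G H I J K L
Mark F: refs=null null, marked=A B D E F G H I J K L
Unmarked (collected): C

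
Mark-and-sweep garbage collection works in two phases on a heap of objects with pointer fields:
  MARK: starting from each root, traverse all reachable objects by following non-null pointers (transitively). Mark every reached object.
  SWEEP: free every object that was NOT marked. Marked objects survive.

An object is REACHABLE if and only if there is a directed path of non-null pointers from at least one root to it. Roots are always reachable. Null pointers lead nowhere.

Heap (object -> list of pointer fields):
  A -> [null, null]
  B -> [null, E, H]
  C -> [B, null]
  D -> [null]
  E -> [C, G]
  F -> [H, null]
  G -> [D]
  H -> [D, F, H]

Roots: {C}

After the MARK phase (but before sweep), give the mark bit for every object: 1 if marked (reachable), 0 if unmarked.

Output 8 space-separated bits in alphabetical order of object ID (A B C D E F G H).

Roots: C
Mark C: refs=B null, marked=C
Mark B: refs=null E H, marked=B C
Mark E: refs=C G, marked=B C E
Mark H: refs=D F H, marked=B C E H
Mark G: refs=D, marked=B C E G H
Mark D: refs=null, marked=B C D E G H
Mark F: refs=H null, marked=B C D E F G H
Unmarked (collected): A

Answer: 0 1 1 1 1 1 1 1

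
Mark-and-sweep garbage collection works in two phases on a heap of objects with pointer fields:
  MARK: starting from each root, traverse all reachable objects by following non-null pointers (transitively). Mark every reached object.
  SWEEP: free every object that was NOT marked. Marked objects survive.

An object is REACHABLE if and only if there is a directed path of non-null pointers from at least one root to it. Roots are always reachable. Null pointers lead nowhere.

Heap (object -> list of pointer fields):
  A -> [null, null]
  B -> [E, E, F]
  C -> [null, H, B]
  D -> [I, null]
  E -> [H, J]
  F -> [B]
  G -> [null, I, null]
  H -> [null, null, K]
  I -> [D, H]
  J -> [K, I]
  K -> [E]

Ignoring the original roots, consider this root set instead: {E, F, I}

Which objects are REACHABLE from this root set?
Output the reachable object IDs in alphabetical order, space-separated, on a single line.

Answer: B D E F H I J K

Derivation:
Roots: E F I
Mark E: refs=H J, marked=E
Mark F: refs=B, marked=E F
Mark I: refs=D H, marked=E F I
Mark H: refs=null null K, marked=E F H I
Mark J: refs=K I, marked=E F H I J
Mark B: refs=E E F, marked=B E F H I J
Mark D: refs=I null, marked=B D E F H I J
Mark K: refs=E, marked=B D E F H I J K
Unmarked (collected): A C G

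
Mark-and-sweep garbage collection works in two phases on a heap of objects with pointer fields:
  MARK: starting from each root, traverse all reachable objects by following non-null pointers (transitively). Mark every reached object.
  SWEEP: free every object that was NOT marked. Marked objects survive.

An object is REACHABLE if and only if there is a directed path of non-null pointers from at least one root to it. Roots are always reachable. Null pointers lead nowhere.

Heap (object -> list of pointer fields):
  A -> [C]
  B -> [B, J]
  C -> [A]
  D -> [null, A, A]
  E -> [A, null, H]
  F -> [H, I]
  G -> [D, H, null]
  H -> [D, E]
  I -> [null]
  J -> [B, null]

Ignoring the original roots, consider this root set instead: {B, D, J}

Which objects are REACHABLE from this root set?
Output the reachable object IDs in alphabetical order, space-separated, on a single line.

Roots: B D J
Mark B: refs=B J, marked=B
Mark D: refs=null A A, marked=B D
Mark J: refs=B null, marked=B D J
Mark A: refs=C, marked=A B D J
Mark C: refs=A, marked=A B C D J
Unmarked (collected): E F G H I

Answer: A B C D J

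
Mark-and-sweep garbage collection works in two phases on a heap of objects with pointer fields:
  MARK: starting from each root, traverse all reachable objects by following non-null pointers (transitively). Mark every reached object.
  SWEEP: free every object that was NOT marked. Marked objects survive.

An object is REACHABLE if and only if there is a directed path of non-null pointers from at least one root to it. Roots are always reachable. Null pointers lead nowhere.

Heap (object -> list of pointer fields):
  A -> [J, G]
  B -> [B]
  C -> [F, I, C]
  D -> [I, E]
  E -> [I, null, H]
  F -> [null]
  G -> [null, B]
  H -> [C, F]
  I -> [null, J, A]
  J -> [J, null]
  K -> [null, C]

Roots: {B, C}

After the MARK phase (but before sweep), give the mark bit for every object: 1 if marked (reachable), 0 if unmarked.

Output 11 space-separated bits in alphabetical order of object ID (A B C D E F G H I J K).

Answer: 1 1 1 0 0 1 1 0 1 1 0

Derivation:
Roots: B C
Mark B: refs=B, marked=B
Mark C: refs=F I C, marked=B C
Mark F: refs=null, marked=B C F
Mark I: refs=null J A, marked=B C F I
Mark J: refs=J null, marked=B C F I J
Mark A: refs=J G, marked=A B C F I J
Mark G: refs=null B, marked=A B C F G I J
Unmarked (collected): D E H K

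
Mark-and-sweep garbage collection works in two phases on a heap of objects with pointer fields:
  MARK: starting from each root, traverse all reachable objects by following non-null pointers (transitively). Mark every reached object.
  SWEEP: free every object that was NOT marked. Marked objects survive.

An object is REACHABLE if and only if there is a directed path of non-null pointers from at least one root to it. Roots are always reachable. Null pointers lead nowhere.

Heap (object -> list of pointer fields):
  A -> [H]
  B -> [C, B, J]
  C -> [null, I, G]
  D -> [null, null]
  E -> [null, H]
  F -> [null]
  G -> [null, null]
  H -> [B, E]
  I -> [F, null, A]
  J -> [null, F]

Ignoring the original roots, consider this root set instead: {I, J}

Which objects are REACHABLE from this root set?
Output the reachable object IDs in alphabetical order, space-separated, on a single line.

Roots: I J
Mark I: refs=F null A, marked=I
Mark J: refs=null F, marked=I J
Mark F: refs=null, marked=F I J
Mark A: refs=H, marked=A F I J
Mark H: refs=B E, marked=A F H I J
Mark B: refs=C B J, marked=A B F H I J
Mark E: refs=null H, marked=A B E F H I J
Mark C: refs=null I G, marked=A B C E F H I J
Mark G: refs=null null, marked=A B C E F G H I J
Unmarked (collected): D

Answer: A B C E F G H I J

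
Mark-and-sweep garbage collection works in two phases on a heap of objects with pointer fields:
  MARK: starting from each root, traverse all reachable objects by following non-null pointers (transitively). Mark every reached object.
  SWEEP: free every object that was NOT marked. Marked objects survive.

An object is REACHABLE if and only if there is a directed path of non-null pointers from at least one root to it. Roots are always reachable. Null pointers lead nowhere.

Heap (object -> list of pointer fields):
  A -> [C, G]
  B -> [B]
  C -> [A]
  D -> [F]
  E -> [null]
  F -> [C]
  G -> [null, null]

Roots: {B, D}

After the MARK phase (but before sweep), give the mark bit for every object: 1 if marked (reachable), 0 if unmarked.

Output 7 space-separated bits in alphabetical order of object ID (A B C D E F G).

Roots: B D
Mark B: refs=B, marked=B
Mark D: refs=F, marked=B D
Mark F: refs=C, marked=B D F
Mark C: refs=A, marked=B C D F
Mark A: refs=C G, marked=A B C D F
Mark G: refs=null null, marked=A B C D F G
Unmarked (collected): E

Answer: 1 1 1 1 0 1 1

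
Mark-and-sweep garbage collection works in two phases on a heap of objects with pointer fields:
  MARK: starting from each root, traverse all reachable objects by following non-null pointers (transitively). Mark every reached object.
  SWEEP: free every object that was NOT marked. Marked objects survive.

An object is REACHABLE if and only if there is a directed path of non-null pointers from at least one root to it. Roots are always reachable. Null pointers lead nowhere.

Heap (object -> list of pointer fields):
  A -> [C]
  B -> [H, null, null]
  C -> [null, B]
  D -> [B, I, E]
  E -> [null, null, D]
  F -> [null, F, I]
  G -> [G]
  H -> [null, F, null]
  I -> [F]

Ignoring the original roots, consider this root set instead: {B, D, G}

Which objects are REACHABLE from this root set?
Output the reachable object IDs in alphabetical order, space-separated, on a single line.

Answer: B D E F G H I

Derivation:
Roots: B D G
Mark B: refs=H null null, marked=B
Mark D: refs=B I E, marked=B D
Mark G: refs=G, marked=B D G
Mark H: refs=null F null, marked=B D G H
Mark I: refs=F, marked=B D G H I
Mark E: refs=null null D, marked=B D E G H I
Mark F: refs=null F I, marked=B D E F G H I
Unmarked (collected): A C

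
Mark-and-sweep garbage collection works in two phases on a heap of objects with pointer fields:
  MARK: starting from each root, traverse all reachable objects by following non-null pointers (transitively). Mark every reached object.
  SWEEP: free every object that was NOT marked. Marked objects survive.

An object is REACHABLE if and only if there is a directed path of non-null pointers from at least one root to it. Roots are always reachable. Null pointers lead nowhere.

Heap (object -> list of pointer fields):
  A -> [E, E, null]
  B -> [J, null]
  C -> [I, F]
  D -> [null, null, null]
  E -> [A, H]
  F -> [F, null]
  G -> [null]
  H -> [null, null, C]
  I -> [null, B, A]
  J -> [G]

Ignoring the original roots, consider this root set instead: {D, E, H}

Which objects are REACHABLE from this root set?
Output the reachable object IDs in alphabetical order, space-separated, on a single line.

Answer: A B C D E F G H I J

Derivation:
Roots: D E H
Mark D: refs=null null null, marked=D
Mark E: refs=A H, marked=D E
Mark H: refs=null null C, marked=D E H
Mark A: refs=E E null, marked=A D E H
Mark C: refs=I F, marked=A C D E H
Mark I: refs=null B A, marked=A C D E H I
Mark F: refs=F null, marked=A C D E F H I
Mark B: refs=J null, marked=A B C D E F H I
Mark J: refs=G, marked=A B C D E F H I J
Mark G: refs=null, marked=A B C D E F G H I J
Unmarked (collected): (none)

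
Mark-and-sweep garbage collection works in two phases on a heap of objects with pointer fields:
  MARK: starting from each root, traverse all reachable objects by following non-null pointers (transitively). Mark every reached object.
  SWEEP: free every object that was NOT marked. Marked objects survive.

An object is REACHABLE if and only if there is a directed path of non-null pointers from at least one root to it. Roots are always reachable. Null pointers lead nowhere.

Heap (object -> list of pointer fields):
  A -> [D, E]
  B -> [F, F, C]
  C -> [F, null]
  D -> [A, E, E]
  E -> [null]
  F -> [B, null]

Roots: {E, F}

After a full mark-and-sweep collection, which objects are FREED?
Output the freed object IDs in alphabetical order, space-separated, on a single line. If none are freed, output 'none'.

Roots: E F
Mark E: refs=null, marked=E
Mark F: refs=B null, marked=E F
Mark B: refs=F F C, marked=B E F
Mark C: refs=F null, marked=B C E F
Unmarked (collected): A D

Answer: A D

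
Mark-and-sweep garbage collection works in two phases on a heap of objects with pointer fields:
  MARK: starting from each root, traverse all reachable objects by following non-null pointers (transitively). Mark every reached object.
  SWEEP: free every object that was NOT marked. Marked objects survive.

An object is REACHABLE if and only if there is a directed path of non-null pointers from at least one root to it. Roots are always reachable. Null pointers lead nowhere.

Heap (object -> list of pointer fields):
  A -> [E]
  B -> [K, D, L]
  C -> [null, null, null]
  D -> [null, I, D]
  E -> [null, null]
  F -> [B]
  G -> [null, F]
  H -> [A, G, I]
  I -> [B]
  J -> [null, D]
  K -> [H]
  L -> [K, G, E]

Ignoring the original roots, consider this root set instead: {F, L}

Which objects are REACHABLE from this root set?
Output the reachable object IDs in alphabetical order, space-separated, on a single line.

Roots: F L
Mark F: refs=B, marked=F
Mark L: refs=K G E, marked=F L
Mark B: refs=K D L, marked=B F L
Mark K: refs=H, marked=B F K L
Mark G: refs=null F, marked=B F G K L
Mark E: refs=null null, marked=B E F G K L
Mark D: refs=null I D, marked=B D E F G K L
Mark H: refs=A G I, marked=B D E F G H K L
Mark I: refs=B, marked=B D E F G H I K L
Mark A: refs=E, marked=A B D E F G H I K L
Unmarked (collected): C J

Answer: A B D E F G H I K L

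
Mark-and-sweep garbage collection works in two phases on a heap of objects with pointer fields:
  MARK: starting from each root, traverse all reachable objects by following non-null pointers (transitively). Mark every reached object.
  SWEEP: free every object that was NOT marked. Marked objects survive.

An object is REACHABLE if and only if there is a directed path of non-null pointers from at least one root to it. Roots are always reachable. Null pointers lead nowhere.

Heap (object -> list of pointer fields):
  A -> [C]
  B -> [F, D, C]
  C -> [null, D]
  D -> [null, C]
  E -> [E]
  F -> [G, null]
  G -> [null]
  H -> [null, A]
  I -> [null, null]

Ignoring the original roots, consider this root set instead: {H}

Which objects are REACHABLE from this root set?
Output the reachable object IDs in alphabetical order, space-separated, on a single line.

Answer: A C D H

Derivation:
Roots: H
Mark H: refs=null A, marked=H
Mark A: refs=C, marked=A H
Mark C: refs=null D, marked=A C H
Mark D: refs=null C, marked=A C D H
Unmarked (collected): B E F G I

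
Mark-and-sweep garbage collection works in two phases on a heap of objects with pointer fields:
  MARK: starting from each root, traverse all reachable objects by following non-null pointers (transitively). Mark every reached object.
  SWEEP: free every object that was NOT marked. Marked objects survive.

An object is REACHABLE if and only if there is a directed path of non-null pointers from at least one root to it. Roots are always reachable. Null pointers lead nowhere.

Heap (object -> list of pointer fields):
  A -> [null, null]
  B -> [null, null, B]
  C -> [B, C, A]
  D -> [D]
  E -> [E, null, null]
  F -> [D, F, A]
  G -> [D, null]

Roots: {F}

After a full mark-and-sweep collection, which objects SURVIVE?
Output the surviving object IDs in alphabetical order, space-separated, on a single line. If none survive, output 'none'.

Roots: F
Mark F: refs=D F A, marked=F
Mark D: refs=D, marked=D F
Mark A: refs=null null, marked=A D F
Unmarked (collected): B C E G

Answer: A D F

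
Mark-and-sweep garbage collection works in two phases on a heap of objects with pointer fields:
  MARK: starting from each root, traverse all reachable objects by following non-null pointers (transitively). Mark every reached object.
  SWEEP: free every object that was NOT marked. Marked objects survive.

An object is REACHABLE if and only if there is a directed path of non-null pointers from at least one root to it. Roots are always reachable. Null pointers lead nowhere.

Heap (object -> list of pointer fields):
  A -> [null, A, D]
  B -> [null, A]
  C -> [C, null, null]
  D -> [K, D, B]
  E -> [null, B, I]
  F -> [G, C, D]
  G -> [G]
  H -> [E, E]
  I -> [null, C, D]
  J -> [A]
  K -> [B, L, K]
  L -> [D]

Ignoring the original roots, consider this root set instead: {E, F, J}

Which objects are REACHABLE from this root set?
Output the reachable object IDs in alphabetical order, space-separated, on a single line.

Roots: E F J
Mark E: refs=null B I, marked=E
Mark F: refs=G C D, marked=E F
Mark J: refs=A, marked=E F J
Mark B: refs=null A, marked=B E F J
Mark I: refs=null C D, marked=B E F I J
Mark G: refs=G, marked=B E F G I J
Mark C: refs=C null null, marked=B C E F G I J
Mark D: refs=K D B, marked=B C D E F G I J
Mark A: refs=null A D, marked=A B C D E F G I J
Mark K: refs=B L K, marked=A B C D E F G I J K
Mark L: refs=D, marked=A B C D E F G I J K L
Unmarked (collected): H

Answer: A B C D E F G I J K L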